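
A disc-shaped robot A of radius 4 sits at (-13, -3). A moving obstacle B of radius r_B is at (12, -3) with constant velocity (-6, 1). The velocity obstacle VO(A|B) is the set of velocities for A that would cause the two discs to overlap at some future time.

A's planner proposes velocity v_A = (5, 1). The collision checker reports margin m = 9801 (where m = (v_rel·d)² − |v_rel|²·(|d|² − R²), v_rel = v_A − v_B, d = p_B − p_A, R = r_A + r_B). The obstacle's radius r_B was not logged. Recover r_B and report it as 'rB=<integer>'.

m = 9801
d = (25, 0);  v_rel = (11, 0),  |v_rel|² = 121
v_rel×d = (11)·(0) − (0)·(25) = 0
since m = R²·121 − 0²:  R² = (0 + 9801) / 121 = 81
R = √81 = 9  ⇒  r_B = 9 − 4 = 5

rB=5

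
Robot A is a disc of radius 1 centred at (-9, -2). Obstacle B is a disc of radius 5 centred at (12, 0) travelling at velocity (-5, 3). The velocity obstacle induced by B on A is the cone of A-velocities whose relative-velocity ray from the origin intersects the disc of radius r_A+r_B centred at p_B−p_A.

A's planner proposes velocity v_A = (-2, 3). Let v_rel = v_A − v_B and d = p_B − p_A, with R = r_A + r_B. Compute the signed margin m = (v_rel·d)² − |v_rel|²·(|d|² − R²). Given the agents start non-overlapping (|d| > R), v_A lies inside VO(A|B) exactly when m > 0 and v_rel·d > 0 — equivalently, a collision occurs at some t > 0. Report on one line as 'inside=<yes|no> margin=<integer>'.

d = (21, 2),  |d|² = 445;  R = 1+5 = 6,  c = 445−6² = 409
v_rel = (3, 0),  |v_rel|² = 9;  v_rel·d = (3)·(21) + (0)·(2) = 63
9·t² − 126·t + 409 = 0  ⇒  m = 63² − 9·409 = 288
m = 288 > 0,  v_rel·d = 63 > 0  ⇒  inside

inside=yes margin=288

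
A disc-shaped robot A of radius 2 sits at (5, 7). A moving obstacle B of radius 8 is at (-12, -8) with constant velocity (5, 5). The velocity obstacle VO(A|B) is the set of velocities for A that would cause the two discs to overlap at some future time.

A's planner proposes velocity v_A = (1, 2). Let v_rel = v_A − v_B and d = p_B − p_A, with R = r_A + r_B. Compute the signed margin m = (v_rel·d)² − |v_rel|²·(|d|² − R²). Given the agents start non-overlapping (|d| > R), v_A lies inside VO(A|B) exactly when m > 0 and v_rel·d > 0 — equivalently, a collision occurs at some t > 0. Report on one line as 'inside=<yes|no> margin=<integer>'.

d = (-17, -15),  |d|² = 514;  R = 2+8 = 10,  c = 514−10² = 414
v_rel = (-4, -3),  |v_rel|² = 25;  v_rel·d = (-4)·(-17) + (-3)·(-15) = 113
25·t² − 226·t + 414 = 0  ⇒  m = 113² − 25·414 = 2419
m = 2419 > 0,  v_rel·d = 113 > 0  ⇒  inside

inside=yes margin=2419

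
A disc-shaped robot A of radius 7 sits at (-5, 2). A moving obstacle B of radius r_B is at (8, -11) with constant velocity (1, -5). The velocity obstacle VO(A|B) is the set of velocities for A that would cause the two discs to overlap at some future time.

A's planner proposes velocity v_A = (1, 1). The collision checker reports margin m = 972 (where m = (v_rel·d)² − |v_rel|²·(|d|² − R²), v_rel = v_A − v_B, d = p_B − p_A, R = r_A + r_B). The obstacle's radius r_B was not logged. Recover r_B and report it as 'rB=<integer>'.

m = 972
d = (13, -13);  v_rel = (0, 6),  |v_rel|² = 36
v_rel×d = (0)·(-13) − (6)·(13) = -78
since m = R²·36 − (-78)²:  R² = (6084 + 972) / 36 = 196
R = √196 = 14  ⇒  r_B = 14 − 7 = 7

rB=7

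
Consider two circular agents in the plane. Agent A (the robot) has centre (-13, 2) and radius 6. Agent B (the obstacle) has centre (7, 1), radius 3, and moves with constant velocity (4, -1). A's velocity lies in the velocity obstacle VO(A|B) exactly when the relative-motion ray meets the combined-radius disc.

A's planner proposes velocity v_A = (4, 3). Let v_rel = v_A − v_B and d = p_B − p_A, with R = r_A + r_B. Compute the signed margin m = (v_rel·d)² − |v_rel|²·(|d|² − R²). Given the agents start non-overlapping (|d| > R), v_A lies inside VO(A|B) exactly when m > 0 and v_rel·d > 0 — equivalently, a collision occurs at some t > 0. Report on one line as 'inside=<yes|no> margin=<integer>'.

d = (20, -1),  |d|² = 401;  R = 6+3 = 9,  c = 401−9² = 320
v_rel = (0, 4),  |v_rel|² = 16;  v_rel·d = (0)·(20) + (4)·(-1) = -4
16·t² + 8·t + 320 = 0  ⇒  m = (-4)² − 16·320 = -5104
m = -5104 < 0,  v_rel·d = -4 < 0  ⇒  outside

inside=no margin=-5104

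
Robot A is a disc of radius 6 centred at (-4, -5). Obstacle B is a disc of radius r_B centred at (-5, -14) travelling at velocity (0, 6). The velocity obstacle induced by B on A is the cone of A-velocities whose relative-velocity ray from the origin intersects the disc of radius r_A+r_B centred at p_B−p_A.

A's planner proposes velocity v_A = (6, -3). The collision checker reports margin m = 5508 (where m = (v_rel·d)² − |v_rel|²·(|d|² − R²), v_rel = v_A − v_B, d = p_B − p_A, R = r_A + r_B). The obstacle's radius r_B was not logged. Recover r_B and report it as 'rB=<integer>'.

m = 5508
d = (-1, -9);  v_rel = (6, -9),  |v_rel|² = 117
v_rel×d = (6)·(-9) − (-9)·(-1) = -63
since m = R²·117 − (-63)²:  R² = (3969 + 5508) / 117 = 81
R = √81 = 9  ⇒  r_B = 9 − 6 = 3

rB=3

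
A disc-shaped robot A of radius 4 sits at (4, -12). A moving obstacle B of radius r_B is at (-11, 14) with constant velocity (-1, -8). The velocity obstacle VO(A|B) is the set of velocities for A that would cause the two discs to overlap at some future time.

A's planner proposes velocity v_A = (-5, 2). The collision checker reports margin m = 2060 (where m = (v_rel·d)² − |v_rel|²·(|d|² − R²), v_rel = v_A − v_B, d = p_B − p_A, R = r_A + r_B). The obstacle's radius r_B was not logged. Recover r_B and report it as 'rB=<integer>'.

m = 2060
d = (-15, 26);  v_rel = (-4, 10),  |v_rel|² = 116
v_rel×d = (-4)·(26) − (10)·(-15) = 46
since m = R²·116 − 46²:  R² = (2116 + 2060) / 116 = 36
R = √36 = 6  ⇒  r_B = 6 − 4 = 2

rB=2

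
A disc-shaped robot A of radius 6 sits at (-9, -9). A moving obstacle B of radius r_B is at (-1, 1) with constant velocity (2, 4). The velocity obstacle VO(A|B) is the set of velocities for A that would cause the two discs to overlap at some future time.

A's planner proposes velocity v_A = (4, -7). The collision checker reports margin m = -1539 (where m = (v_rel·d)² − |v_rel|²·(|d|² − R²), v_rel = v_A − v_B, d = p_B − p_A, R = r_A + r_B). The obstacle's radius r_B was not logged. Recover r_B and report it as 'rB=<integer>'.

m = -1539
d = (8, 10);  v_rel = (2, -11),  |v_rel|² = 125
v_rel×d = (2)·(10) − (-11)·(8) = 108
since m = R²·125 − 108²:  R² = (11664 + -1539) / 125 = 81
R = √81 = 9  ⇒  r_B = 9 − 6 = 3

rB=3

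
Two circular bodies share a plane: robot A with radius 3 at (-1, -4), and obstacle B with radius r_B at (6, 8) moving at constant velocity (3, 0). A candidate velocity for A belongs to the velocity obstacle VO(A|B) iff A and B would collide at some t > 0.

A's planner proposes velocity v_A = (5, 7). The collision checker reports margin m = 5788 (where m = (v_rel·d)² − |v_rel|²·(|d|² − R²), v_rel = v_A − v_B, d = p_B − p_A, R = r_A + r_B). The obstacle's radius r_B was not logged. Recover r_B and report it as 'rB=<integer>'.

m = 5788
d = (7, 12);  v_rel = (2, 7),  |v_rel|² = 53
v_rel×d = (2)·(12) − (7)·(7) = -25
since m = R²·53 − (-25)²:  R² = (625 + 5788) / 53 = 121
R = √121 = 11  ⇒  r_B = 11 − 3 = 8

rB=8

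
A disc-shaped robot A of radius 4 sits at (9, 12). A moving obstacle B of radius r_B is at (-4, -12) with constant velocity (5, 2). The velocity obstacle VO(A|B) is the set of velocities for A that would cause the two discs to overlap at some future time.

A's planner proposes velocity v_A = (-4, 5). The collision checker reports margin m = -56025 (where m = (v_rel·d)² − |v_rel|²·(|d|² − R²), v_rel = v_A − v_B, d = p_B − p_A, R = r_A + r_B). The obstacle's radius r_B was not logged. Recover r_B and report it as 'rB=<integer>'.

m = -56025
d = (-13, -24);  v_rel = (-9, 3),  |v_rel|² = 90
v_rel×d = (-9)·(-24) − (3)·(-13) = 255
since m = R²·90 − 255²:  R² = (65025 + -56025) / 90 = 100
R = √100 = 10  ⇒  r_B = 10 − 4 = 6

rB=6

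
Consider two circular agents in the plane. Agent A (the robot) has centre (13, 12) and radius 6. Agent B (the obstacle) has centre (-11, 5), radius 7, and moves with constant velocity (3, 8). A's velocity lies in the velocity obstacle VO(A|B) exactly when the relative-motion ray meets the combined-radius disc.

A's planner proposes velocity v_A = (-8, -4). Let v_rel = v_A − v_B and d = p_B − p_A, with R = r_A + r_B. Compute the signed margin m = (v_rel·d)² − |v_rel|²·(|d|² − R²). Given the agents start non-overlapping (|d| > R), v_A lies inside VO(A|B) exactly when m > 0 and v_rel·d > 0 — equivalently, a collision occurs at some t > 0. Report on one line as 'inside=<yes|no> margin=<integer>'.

d = (-24, -7),  |d|² = 625;  R = 6+7 = 13,  c = 625−13² = 456
v_rel = (-11, -12),  |v_rel|² = 265;  v_rel·d = (-11)·(-24) + (-12)·(-7) = 348
265·t² − 696·t + 456 = 0  ⇒  m = 348² − 265·456 = 264
m = 264 > 0,  v_rel·d = 348 > 0  ⇒  inside

inside=yes margin=264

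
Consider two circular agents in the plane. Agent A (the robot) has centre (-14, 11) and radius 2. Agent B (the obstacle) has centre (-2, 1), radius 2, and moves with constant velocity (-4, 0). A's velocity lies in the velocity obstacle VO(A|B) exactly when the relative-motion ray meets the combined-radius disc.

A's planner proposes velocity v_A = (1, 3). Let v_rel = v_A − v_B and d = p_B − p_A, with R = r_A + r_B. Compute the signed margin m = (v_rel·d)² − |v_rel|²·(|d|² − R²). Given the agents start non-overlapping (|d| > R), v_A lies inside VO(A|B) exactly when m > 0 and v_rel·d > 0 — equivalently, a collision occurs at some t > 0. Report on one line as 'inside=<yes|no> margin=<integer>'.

d = (12, -10),  |d|² = 244;  R = 2+2 = 4,  c = 244−4² = 228
v_rel = (5, 3),  |v_rel|² = 34;  v_rel·d = (5)·(12) + (3)·(-10) = 30
34·t² − 60·t + 228 = 0  ⇒  m = 30² − 34·228 = -6852
m = -6852 < 0,  v_rel·d = 30 > 0  ⇒  outside

inside=no margin=-6852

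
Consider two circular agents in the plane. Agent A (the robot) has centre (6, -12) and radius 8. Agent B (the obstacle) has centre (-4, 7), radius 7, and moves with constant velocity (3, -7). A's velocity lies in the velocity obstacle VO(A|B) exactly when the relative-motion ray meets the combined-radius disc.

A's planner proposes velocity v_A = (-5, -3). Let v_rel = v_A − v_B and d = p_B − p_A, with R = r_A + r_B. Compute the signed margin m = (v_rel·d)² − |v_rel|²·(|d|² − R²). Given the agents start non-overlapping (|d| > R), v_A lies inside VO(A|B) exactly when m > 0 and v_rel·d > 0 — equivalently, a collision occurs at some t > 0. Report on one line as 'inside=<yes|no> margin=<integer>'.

d = (-10, 19),  |d|² = 461;  R = 8+7 = 15,  c = 461−15² = 236
v_rel = (-8, 4),  |v_rel|² = 80;  v_rel·d = (-8)·(-10) + (4)·(19) = 156
80·t² − 312·t + 236 = 0  ⇒  m = 156² − 80·236 = 5456
m = 5456 > 0,  v_rel·d = 156 > 0  ⇒  inside

inside=yes margin=5456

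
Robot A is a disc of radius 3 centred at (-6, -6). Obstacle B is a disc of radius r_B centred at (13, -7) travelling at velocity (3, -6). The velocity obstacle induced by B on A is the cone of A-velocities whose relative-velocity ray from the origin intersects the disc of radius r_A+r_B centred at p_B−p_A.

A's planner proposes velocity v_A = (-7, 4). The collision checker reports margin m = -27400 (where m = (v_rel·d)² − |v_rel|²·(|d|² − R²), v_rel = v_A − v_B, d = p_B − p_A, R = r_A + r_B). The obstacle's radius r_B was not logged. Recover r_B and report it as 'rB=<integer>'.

m = -27400
d = (19, -1);  v_rel = (-10, 10),  |v_rel|² = 200
v_rel×d = (-10)·(-1) − (10)·(19) = -180
since m = R²·200 − (-180)²:  R² = (32400 + -27400) / 200 = 25
R = √25 = 5  ⇒  r_B = 5 − 3 = 2

rB=2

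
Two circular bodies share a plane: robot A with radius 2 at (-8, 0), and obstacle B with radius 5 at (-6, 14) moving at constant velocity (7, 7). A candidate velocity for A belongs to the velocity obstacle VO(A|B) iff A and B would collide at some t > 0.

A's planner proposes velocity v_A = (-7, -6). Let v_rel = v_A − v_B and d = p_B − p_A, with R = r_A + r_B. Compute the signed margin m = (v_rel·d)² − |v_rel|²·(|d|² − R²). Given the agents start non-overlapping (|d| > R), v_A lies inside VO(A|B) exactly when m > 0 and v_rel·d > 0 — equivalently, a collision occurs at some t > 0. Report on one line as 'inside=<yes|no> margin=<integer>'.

d = (2, 14),  |d|² = 200;  R = 2+5 = 7,  c = 200−7² = 151
v_rel = (-14, -13),  |v_rel|² = 365;  v_rel·d = (-14)·(2) + (-13)·(14) = -210
365·t² + 420·t + 151 = 0  ⇒  m = (-210)² − 365·151 = -11015
m = -11015 < 0,  v_rel·d = -210 < 0  ⇒  outside

inside=no margin=-11015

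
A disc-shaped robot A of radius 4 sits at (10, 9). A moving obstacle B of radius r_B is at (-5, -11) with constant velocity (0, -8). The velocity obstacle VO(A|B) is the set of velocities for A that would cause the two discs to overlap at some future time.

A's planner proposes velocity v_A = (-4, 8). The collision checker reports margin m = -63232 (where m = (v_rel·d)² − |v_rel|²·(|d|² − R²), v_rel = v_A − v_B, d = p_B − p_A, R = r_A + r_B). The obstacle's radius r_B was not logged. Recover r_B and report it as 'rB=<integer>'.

m = -63232
d = (-15, -20);  v_rel = (-4, 16),  |v_rel|² = 272
v_rel×d = (-4)·(-20) − (16)·(-15) = 320
since m = R²·272 − 320²:  R² = (102400 + -63232) / 272 = 144
R = √144 = 12  ⇒  r_B = 12 − 4 = 8

rB=8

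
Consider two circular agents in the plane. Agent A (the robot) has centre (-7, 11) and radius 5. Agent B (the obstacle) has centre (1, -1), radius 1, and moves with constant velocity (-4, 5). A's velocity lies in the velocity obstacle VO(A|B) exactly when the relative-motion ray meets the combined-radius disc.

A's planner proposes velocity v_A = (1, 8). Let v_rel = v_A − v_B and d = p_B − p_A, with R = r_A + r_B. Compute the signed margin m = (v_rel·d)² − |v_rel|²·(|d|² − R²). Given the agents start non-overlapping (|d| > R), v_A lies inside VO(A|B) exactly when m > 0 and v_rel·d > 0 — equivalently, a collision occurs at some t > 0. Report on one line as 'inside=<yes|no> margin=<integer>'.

d = (8, -12),  |d|² = 208;  R = 5+1 = 6,  c = 208−6² = 172
v_rel = (5, 3),  |v_rel|² = 34;  v_rel·d = (5)·(8) + (3)·(-12) = 4
34·t² − 8·t + 172 = 0  ⇒  m = 4² − 34·172 = -5832
m = -5832 < 0,  v_rel·d = 4 > 0  ⇒  outside

inside=no margin=-5832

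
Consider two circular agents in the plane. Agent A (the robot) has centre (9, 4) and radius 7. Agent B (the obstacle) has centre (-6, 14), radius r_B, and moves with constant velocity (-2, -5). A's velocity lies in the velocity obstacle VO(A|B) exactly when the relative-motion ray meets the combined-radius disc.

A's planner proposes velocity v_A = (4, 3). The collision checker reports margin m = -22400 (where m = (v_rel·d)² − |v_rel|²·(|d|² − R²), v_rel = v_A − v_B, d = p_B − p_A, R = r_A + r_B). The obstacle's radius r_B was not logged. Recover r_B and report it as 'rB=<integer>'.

m = -22400
d = (-15, 10);  v_rel = (6, 8),  |v_rel|² = 100
v_rel×d = (6)·(10) − (8)·(-15) = 180
since m = R²·100 − 180²:  R² = (32400 + -22400) / 100 = 100
R = √100 = 10  ⇒  r_B = 10 − 7 = 3

rB=3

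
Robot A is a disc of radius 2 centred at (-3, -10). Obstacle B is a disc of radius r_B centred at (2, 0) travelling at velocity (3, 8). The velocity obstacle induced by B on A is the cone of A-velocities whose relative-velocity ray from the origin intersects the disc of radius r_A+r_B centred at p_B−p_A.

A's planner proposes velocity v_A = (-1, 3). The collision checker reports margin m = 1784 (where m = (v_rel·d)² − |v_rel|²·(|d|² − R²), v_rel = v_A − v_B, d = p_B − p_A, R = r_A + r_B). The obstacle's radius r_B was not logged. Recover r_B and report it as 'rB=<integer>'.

m = 1784
d = (5, 10);  v_rel = (-4, -5),  |v_rel|² = 41
v_rel×d = (-4)·(10) − (-5)·(5) = -15
since m = R²·41 − (-15)²:  R² = (225 + 1784) / 41 = 49
R = √49 = 7  ⇒  r_B = 7 − 2 = 5

rB=5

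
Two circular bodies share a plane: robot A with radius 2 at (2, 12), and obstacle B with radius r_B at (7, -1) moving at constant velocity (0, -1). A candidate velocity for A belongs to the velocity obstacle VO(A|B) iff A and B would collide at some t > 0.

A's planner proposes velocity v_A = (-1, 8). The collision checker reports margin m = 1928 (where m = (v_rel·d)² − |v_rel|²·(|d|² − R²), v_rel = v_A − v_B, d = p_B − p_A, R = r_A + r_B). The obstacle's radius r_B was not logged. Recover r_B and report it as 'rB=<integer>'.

m = 1928
d = (5, -13);  v_rel = (-1, 9),  |v_rel|² = 82
v_rel×d = (-1)·(-13) − (9)·(5) = -32
since m = R²·82 − (-32)²:  R² = (1024 + 1928) / 82 = 36
R = √36 = 6  ⇒  r_B = 6 − 2 = 4

rB=4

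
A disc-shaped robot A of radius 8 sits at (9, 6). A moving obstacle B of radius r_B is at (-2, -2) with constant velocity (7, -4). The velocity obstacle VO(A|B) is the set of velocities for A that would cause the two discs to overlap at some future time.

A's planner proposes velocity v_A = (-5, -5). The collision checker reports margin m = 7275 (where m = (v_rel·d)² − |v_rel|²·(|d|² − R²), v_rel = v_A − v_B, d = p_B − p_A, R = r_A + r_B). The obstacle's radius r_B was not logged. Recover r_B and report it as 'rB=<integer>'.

m = 7275
d = (-11, -8);  v_rel = (-12, -1),  |v_rel|² = 145
v_rel×d = (-12)·(-8) − (-1)·(-11) = 85
since m = R²·145 − 85²:  R² = (7225 + 7275) / 145 = 100
R = √100 = 10  ⇒  r_B = 10 − 8 = 2

rB=2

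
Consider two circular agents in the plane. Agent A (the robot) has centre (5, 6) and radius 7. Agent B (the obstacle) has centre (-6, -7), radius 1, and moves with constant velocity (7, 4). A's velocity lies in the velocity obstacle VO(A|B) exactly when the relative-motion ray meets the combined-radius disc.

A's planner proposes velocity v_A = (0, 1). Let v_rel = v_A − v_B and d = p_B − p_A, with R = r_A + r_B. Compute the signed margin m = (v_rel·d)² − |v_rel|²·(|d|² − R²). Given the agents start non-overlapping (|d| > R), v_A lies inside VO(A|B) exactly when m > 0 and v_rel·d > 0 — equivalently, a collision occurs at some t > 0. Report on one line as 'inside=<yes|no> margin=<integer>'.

d = (-11, -13),  |d|² = 290;  R = 7+1 = 8,  c = 290−8² = 226
v_rel = (-7, -3),  |v_rel|² = 58;  v_rel·d = (-7)·(-11) + (-3)·(-13) = 116
58·t² − 232·t + 226 = 0  ⇒  m = 116² − 58·226 = 348
m = 348 > 0,  v_rel·d = 116 > 0  ⇒  inside

inside=yes margin=348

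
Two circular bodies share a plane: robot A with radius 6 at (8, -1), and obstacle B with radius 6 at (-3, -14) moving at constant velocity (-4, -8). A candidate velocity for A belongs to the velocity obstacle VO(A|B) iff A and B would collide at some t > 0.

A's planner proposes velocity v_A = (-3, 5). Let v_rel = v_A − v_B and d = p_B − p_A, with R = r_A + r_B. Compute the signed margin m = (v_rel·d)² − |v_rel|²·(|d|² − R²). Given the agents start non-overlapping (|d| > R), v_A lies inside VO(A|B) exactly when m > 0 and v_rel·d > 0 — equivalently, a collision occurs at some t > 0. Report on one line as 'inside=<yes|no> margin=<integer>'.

d = (-11, -13),  |d|² = 290;  R = 6+6 = 12,  c = 290−12² = 146
v_rel = (1, 13),  |v_rel|² = 170;  v_rel·d = (1)·(-11) + (13)·(-13) = -180
170·t² + 360·t + 146 = 0  ⇒  m = (-180)² − 170·146 = 7580
m = 7580 > 0,  v_rel·d = -180 < 0  ⇒  outside

inside=no margin=7580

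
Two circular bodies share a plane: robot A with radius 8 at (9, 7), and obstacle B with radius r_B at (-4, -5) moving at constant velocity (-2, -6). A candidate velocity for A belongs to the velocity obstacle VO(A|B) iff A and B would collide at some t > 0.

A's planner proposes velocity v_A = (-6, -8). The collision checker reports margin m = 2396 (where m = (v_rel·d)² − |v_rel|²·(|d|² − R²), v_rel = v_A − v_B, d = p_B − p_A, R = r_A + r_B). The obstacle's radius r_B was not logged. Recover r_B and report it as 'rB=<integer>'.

m = 2396
d = (-13, -12);  v_rel = (-4, -2),  |v_rel|² = 20
v_rel×d = (-4)·(-12) − (-2)·(-13) = 22
since m = R²·20 − 22²:  R² = (484 + 2396) / 20 = 144
R = √144 = 12  ⇒  r_B = 12 − 8 = 4

rB=4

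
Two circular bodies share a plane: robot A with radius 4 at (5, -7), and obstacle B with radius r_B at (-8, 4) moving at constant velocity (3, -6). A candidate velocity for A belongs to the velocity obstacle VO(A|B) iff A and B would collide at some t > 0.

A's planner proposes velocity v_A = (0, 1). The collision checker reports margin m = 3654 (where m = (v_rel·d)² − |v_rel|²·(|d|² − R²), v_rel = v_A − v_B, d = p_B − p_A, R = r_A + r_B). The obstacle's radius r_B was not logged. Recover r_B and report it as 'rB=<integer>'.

m = 3654
d = (-13, 11);  v_rel = (-3, 7),  |v_rel|² = 58
v_rel×d = (-3)·(11) − (7)·(-13) = 58
since m = R²·58 − 58²:  R² = (3364 + 3654) / 58 = 121
R = √121 = 11  ⇒  r_B = 11 − 4 = 7

rB=7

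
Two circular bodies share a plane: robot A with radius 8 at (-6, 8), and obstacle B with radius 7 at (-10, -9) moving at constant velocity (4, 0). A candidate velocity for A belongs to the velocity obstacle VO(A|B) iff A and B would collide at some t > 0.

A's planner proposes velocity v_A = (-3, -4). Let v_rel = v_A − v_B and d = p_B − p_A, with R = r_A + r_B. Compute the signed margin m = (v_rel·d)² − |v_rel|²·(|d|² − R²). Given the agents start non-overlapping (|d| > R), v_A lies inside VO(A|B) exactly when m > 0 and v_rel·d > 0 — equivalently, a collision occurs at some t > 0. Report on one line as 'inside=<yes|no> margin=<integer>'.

d = (-4, -17),  |d|² = 305;  R = 8+7 = 15,  c = 305−15² = 80
v_rel = (-7, -4),  |v_rel|² = 65;  v_rel·d = (-7)·(-4) + (-4)·(-17) = 96
65·t² − 192·t + 80 = 0  ⇒  m = 96² − 65·80 = 4016
m = 4016 > 0,  v_rel·d = 96 > 0  ⇒  inside

inside=yes margin=4016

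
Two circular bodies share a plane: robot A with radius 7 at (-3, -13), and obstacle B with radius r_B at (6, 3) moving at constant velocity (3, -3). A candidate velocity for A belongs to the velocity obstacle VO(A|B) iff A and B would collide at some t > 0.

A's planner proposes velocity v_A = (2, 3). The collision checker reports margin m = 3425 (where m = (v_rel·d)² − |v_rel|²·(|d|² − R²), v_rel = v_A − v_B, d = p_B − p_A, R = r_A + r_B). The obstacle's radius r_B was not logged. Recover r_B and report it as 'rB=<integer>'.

m = 3425
d = (9, 16);  v_rel = (-1, 6),  |v_rel|² = 37
v_rel×d = (-1)·(16) − (6)·(9) = -70
since m = R²·37 − (-70)²:  R² = (4900 + 3425) / 37 = 225
R = √225 = 15  ⇒  r_B = 15 − 7 = 8

rB=8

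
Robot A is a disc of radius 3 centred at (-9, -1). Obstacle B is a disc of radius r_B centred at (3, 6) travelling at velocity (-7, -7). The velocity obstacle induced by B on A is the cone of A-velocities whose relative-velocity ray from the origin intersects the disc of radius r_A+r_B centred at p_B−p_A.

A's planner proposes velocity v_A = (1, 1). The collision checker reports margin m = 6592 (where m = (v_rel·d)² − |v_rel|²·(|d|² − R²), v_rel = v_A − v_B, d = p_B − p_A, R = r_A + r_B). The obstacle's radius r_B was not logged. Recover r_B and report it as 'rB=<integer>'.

m = 6592
d = (12, 7);  v_rel = (8, 8),  |v_rel|² = 128
v_rel×d = (8)·(7) − (8)·(12) = -40
since m = R²·128 − (-40)²:  R² = (1600 + 6592) / 128 = 64
R = √64 = 8  ⇒  r_B = 8 − 3 = 5

rB=5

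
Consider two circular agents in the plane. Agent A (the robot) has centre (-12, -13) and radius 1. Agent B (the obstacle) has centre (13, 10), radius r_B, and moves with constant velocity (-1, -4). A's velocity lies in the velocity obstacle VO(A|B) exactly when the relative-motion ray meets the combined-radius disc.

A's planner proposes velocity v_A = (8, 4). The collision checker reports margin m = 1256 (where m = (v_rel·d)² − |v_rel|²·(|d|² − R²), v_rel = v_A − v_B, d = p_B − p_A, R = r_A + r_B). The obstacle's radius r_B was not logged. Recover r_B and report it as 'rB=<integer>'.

m = 1256
d = (25, 23);  v_rel = (9, 8),  |v_rel|² = 145
v_rel×d = (9)·(23) − (8)·(25) = 7
since m = R²·145 − 7²:  R² = (49 + 1256) / 145 = 9
R = √9 = 3  ⇒  r_B = 3 − 1 = 2

rB=2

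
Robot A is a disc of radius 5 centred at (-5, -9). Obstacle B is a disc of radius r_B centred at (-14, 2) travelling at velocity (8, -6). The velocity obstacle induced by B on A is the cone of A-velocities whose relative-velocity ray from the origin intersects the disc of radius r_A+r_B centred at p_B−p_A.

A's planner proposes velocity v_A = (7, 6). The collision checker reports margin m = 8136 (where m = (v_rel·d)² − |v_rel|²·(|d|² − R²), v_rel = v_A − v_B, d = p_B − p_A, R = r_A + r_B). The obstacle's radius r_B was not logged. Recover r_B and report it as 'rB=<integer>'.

m = 8136
d = (-9, 11);  v_rel = (-1, 12),  |v_rel|² = 145
v_rel×d = (-1)·(11) − (12)·(-9) = 97
since m = R²·145 − 97²:  R² = (9409 + 8136) / 145 = 121
R = √121 = 11  ⇒  r_B = 11 − 5 = 6

rB=6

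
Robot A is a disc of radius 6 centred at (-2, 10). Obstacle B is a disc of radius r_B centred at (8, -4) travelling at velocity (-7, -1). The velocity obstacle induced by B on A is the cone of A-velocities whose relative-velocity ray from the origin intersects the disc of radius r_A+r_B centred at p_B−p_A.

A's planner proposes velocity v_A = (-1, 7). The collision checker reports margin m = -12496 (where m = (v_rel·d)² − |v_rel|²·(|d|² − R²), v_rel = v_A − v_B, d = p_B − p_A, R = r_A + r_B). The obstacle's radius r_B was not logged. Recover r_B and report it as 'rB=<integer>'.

m = -12496
d = (10, -14);  v_rel = (6, 8),  |v_rel|² = 100
v_rel×d = (6)·(-14) − (8)·(10) = -164
since m = R²·100 − (-164)²:  R² = (26896 + -12496) / 100 = 144
R = √144 = 12  ⇒  r_B = 12 − 6 = 6

rB=6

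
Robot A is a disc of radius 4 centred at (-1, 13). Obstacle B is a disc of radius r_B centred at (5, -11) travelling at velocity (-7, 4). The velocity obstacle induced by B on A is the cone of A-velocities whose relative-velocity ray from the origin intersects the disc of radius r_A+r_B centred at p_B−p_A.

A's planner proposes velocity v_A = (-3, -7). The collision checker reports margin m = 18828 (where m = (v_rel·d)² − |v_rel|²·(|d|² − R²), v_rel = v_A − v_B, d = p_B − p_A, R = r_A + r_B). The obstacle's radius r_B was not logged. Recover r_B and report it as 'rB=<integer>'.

m = 18828
d = (6, -24);  v_rel = (4, -11),  |v_rel|² = 137
v_rel×d = (4)·(-24) − (-11)·(6) = -30
since m = R²·137 − (-30)²:  R² = (900 + 18828) / 137 = 144
R = √144 = 12  ⇒  r_B = 12 − 4 = 8

rB=8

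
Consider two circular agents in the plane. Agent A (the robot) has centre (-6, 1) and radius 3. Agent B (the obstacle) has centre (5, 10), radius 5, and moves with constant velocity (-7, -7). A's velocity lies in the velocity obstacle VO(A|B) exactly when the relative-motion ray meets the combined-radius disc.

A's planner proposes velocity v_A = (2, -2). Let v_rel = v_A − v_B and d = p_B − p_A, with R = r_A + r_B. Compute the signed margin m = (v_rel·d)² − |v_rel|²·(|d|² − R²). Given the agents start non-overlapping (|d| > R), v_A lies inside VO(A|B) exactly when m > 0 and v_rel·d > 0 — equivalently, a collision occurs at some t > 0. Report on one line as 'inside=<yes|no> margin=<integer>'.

d = (11, 9),  |d|² = 202;  R = 3+5 = 8,  c = 202−8² = 138
v_rel = (9, 5),  |v_rel|² = 106;  v_rel·d = (9)·(11) + (5)·(9) = 144
106·t² − 288·t + 138 = 0  ⇒  m = 144² − 106·138 = 6108
m = 6108 > 0,  v_rel·d = 144 > 0  ⇒  inside

inside=yes margin=6108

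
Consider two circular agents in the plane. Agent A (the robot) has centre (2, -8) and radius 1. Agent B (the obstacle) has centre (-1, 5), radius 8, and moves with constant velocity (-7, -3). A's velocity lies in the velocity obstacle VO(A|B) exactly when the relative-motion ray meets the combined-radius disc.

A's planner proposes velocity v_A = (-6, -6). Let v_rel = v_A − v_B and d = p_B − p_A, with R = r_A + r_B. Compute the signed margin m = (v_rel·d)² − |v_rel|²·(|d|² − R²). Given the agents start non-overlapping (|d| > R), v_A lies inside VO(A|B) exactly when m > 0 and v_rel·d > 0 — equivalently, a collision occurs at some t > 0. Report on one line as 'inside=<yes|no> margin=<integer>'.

d = (-3, 13),  |d|² = 178;  R = 1+8 = 9,  c = 178−9² = 97
v_rel = (1, -3),  |v_rel|² = 10;  v_rel·d = (1)·(-3) + (-3)·(13) = -42
10·t² + 84·t + 97 = 0  ⇒  m = (-42)² − 10·97 = 794
m = 794 > 0,  v_rel·d = -42 < 0  ⇒  outside

inside=no margin=794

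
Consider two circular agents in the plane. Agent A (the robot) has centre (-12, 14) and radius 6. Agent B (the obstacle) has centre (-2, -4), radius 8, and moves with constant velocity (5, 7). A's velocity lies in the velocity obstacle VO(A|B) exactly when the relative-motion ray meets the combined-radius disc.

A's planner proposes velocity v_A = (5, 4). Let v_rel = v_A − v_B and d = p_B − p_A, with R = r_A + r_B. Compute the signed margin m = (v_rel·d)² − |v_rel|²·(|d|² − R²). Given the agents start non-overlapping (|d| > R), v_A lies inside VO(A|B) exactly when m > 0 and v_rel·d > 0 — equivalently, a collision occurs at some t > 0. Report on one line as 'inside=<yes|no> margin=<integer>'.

d = (10, -18),  |d|² = 424;  R = 6+8 = 14,  c = 424−14² = 228
v_rel = (0, -3),  |v_rel|² = 9;  v_rel·d = (0)·(10) + (-3)·(-18) = 54
9·t² − 108·t + 228 = 0  ⇒  m = 54² − 9·228 = 864
m = 864 > 0,  v_rel·d = 54 > 0  ⇒  inside

inside=yes margin=864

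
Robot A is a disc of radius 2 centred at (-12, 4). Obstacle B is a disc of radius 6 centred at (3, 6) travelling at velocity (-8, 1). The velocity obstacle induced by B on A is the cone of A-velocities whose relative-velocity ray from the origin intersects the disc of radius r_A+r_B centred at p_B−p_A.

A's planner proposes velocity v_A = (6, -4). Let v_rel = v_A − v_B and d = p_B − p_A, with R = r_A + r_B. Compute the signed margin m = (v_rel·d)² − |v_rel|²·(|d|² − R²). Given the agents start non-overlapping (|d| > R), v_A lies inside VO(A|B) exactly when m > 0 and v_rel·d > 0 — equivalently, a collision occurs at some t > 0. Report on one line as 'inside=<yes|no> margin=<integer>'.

d = (15, 2),  |d|² = 229;  R = 2+6 = 8,  c = 229−8² = 165
v_rel = (14, -5),  |v_rel|² = 221;  v_rel·d = (14)·(15) + (-5)·(2) = 200
221·t² − 400·t + 165 = 0  ⇒  m = 200² − 221·165 = 3535
m = 3535 > 0,  v_rel·d = 200 > 0  ⇒  inside

inside=yes margin=3535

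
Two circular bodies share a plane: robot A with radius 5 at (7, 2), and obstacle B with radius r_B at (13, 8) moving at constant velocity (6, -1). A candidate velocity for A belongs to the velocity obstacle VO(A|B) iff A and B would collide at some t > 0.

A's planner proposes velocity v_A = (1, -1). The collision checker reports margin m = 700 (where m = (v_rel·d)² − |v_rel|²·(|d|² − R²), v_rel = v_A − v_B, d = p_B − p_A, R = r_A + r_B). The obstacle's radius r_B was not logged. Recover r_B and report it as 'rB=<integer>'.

m = 700
d = (6, 6);  v_rel = (-5, 0),  |v_rel|² = 25
v_rel×d = (-5)·(6) − (0)·(6) = -30
since m = R²·25 − (-30)²:  R² = (900 + 700) / 25 = 64
R = √64 = 8  ⇒  r_B = 8 − 5 = 3

rB=3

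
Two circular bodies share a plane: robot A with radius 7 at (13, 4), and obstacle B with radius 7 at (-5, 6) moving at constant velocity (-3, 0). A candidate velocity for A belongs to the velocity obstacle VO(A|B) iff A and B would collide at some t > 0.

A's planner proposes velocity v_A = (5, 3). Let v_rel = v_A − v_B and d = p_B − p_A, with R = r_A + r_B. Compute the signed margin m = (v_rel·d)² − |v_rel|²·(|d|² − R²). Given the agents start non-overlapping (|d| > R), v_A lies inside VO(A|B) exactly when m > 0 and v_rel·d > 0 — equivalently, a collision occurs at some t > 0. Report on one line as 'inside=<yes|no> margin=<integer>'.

d = (-18, 2),  |d|² = 328;  R = 7+7 = 14,  c = 328−14² = 132
v_rel = (8, 3),  |v_rel|² = 73;  v_rel·d = (8)·(-18) + (3)·(2) = -138
73·t² + 276·t + 132 = 0  ⇒  m = (-138)² − 73·132 = 9408
m = 9408 > 0,  v_rel·d = -138 < 0  ⇒  outside

inside=no margin=9408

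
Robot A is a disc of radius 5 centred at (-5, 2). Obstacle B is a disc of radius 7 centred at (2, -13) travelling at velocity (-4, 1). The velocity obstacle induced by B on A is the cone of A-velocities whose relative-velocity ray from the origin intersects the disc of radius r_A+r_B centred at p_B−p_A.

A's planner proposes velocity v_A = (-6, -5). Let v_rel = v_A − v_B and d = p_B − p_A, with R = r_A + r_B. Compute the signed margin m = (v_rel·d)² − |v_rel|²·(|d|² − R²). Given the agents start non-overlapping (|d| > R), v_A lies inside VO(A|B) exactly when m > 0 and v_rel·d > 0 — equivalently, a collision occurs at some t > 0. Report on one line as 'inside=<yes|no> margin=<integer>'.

d = (7, -15),  |d|² = 274;  R = 5+7 = 12,  c = 274−12² = 130
v_rel = (-2, -6),  |v_rel|² = 40;  v_rel·d = (-2)·(7) + (-6)·(-15) = 76
40·t² − 152·t + 130 = 0  ⇒  m = 76² − 40·130 = 576
m = 576 > 0,  v_rel·d = 76 > 0  ⇒  inside

inside=yes margin=576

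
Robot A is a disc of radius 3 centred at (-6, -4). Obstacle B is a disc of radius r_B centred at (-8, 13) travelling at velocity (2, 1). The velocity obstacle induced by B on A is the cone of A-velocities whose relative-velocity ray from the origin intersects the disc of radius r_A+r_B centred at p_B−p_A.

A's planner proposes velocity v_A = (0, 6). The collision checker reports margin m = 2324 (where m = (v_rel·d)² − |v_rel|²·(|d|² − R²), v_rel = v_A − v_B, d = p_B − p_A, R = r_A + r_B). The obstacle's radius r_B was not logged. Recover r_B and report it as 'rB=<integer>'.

m = 2324
d = (-2, 17);  v_rel = (-2, 5),  |v_rel|² = 29
v_rel×d = (-2)·(17) − (5)·(-2) = -24
since m = R²·29 − (-24)²:  R² = (576 + 2324) / 29 = 100
R = √100 = 10  ⇒  r_B = 10 − 3 = 7

rB=7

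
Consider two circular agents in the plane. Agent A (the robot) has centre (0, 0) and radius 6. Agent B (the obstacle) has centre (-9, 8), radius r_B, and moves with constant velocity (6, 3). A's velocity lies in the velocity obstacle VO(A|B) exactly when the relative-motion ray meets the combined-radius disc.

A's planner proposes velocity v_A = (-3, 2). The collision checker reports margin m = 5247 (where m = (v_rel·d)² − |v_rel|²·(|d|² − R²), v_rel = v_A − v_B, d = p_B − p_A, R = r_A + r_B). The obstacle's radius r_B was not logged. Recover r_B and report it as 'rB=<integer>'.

m = 5247
d = (-9, 8);  v_rel = (-9, -1),  |v_rel|² = 82
v_rel×d = (-9)·(8) − (-1)·(-9) = -81
since m = R²·82 − (-81)²:  R² = (6561 + 5247) / 82 = 144
R = √144 = 12  ⇒  r_B = 12 − 6 = 6

rB=6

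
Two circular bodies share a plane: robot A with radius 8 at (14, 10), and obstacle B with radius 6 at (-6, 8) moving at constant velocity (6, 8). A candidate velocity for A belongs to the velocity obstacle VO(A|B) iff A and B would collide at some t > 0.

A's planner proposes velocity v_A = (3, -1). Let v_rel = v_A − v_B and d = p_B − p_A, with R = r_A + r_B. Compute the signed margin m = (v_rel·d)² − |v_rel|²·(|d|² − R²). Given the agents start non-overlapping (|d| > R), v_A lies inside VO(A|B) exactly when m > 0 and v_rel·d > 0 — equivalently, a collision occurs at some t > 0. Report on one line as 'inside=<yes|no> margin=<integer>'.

d = (-20, -2),  |d|² = 404;  R = 8+6 = 14,  c = 404−14² = 208
v_rel = (-3, -9),  |v_rel|² = 90;  v_rel·d = (-3)·(-20) + (-9)·(-2) = 78
90·t² − 156·t + 208 = 0  ⇒  m = 78² − 90·208 = -12636
m = -12636 < 0,  v_rel·d = 78 > 0  ⇒  outside

inside=no margin=-12636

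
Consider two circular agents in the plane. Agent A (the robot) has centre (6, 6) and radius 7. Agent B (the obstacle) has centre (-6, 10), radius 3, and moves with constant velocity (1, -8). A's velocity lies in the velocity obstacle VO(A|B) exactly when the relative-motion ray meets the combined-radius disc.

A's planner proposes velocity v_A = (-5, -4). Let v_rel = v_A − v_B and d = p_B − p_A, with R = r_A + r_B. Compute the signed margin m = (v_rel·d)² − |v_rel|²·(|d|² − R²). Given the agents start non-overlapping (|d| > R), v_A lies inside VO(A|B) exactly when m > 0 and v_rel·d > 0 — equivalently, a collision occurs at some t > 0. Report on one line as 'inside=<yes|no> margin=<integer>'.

d = (-12, 4),  |d|² = 160;  R = 7+3 = 10,  c = 160−10² = 60
v_rel = (-6, 4),  |v_rel|² = 52;  v_rel·d = (-6)·(-12) + (4)·(4) = 88
52·t² − 176·t + 60 = 0  ⇒  m = 88² − 52·60 = 4624
m = 4624 > 0,  v_rel·d = 88 > 0  ⇒  inside

inside=yes margin=4624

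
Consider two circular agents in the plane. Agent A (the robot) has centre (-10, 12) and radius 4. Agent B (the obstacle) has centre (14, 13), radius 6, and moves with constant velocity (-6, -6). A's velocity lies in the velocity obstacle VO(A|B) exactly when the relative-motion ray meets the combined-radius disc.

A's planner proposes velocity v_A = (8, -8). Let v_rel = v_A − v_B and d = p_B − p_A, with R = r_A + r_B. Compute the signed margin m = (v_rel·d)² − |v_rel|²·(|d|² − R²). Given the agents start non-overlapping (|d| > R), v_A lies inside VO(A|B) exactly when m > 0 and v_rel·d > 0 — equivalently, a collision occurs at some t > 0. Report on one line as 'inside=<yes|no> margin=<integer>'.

d = (24, 1),  |d|² = 577;  R = 4+6 = 10,  c = 577−10² = 477
v_rel = (14, -2),  |v_rel|² = 200;  v_rel·d = (14)·(24) + (-2)·(1) = 334
200·t² − 668·t + 477 = 0  ⇒  m = 334² − 200·477 = 16156
m = 16156 > 0,  v_rel·d = 334 > 0  ⇒  inside

inside=yes margin=16156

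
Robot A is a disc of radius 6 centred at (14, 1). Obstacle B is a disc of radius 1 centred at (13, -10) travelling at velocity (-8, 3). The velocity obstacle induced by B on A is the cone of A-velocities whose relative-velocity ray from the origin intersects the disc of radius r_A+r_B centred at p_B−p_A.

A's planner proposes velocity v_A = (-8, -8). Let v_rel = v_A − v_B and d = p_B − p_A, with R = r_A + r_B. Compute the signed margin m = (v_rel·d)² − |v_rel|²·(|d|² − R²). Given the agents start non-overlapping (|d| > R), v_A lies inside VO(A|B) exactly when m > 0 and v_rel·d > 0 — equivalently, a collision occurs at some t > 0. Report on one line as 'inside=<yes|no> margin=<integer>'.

d = (-1, -11),  |d|² = 122;  R = 6+1 = 7,  c = 122−7² = 73
v_rel = (0, -11),  |v_rel|² = 121;  v_rel·d = (0)·(-1) + (-11)·(-11) = 121
121·t² − 242·t + 73 = 0  ⇒  m = 121² − 121·73 = 5808
m = 5808 > 0,  v_rel·d = 121 > 0  ⇒  inside

inside=yes margin=5808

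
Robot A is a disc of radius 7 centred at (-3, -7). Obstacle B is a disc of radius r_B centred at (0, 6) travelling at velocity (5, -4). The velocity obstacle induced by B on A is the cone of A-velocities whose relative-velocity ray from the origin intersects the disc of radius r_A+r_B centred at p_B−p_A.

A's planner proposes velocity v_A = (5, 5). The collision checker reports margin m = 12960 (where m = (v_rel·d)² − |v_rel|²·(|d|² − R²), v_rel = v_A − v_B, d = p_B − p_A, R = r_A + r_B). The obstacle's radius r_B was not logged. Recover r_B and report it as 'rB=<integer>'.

m = 12960
d = (3, 13);  v_rel = (0, 9),  |v_rel|² = 81
v_rel×d = (0)·(13) − (9)·(3) = -27
since m = R²·81 − (-27)²:  R² = (729 + 12960) / 81 = 169
R = √169 = 13  ⇒  r_B = 13 − 7 = 6

rB=6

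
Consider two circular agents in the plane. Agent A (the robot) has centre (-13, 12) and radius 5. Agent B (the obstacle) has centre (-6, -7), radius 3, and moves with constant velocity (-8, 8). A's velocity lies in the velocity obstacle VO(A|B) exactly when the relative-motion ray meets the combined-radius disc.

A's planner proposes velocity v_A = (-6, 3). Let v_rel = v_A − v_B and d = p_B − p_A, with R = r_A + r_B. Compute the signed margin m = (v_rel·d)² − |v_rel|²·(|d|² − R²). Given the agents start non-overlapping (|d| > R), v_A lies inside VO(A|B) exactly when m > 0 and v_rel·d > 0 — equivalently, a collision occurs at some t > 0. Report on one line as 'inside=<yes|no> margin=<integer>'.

d = (7, -19),  |d|² = 410;  R = 5+3 = 8,  c = 410−8² = 346
v_rel = (2, -5),  |v_rel|² = 29;  v_rel·d = (2)·(7) + (-5)·(-19) = 109
29·t² − 218·t + 346 = 0  ⇒  m = 109² − 29·346 = 1847
m = 1847 > 0,  v_rel·d = 109 > 0  ⇒  inside

inside=yes margin=1847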